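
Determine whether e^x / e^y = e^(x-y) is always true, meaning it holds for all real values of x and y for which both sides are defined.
Claim: e^x / e^y = e^(x-y).
Reasoning: 1/e^y = e^(-y), so e^x / e^y = e^x · e^(-y) = e^(x + (-y)) = e^(x-y) by the product rule for exponents.
So the two sides agree for all real values of x and y for which both sides are defined.

Conclusion: Yes, this is an identity.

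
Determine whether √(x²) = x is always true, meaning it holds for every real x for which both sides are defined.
Claim: √(x²) = x.
Test a specific point where both sides are defined: x = -1.
LHS = √(x²) ≈ 1.0000
RHS = x ≈ -1.0000
Since 1.0000 ≠ -1.0000, the equation fails at this point, so it cannot hold for every real x for which both sides are defined.
√(x²) = |x|, which differs from x whenever x < 0 (both sides are defined for every real x).

Conclusion: No, this is NOT an identity.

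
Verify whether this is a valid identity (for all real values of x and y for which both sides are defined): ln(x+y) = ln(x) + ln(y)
No, this is NOT an identity.

Claim: ln(x+y) = ln(x) + ln(y).
Test a specific point where both sides are defined: x = 5, y = 3/2.
LHS = ln(x+y) ≈ 1.8718
RHS = ln(x) + ln(y) ≈ 2.0149
Since 1.8718 ≠ 2.0149, the equation fails at this point, so it cannot hold for all real values of x and y for which both sides are defined.
ln(x) + ln(y) = ln(xy), not ln(x+y).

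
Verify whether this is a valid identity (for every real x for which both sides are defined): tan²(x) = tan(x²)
Claim: tan²(x) = tan(x²).
Test a specific point where both sides are defined: x = -π/3.
LHS = tan²(x) ≈ 3.0000
RHS = tan(x²) ≈ 1.9485
Since 3.0000 ≠ 1.9485, the equation fails at this point, so it cannot hold for every real x for which both sides are defined.
tan²(x) means (tan x)², squaring the output; tan(x²) squares the input. These are different functions.

Conclusion: No, this is NOT an identity.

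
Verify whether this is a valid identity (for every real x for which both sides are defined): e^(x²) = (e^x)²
No, this is NOT an identity.

Claim: e^(x²) = (e^x)².
Test a specific point where both sides are defined: x = -1.
LHS = e^(x²) ≈ 2.7183
RHS = (e^x)² ≈ 0.1353
Since 2.7183 ≠ 0.1353, the equation fails at this point, so it cannot hold for every real x for which both sides are defined.
(e^x)² = e^(2x), and 2x ≠ x² in general.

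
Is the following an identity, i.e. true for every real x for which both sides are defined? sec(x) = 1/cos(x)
Yes, this is an identity.

Claim: sec(x) = 1/cos(x).
Reasoning: sec(x) is by definition the reciprocal of cos(x), wherever cos(x) ≠ 0.
So the two sides agree for every real x for which both sides are defined.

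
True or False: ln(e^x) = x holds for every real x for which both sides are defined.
True.

Claim: ln(e^x) = x.
Reasoning: ln is the inverse of the exponential: ln(e^x) asks for the exponent p with e^p = e^x, and since e^p is one-to-one that exponent is p = x.
So the two sides agree for every real x for which both sides are defined.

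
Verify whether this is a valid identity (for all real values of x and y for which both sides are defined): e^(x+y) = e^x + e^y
No, this is NOT an identity.

Claim: e^(x+y) = e^x + e^y.
Test a specific point where both sides are defined: x = -3, y = 3.
LHS = e^(x+y) ≈ 1.0000
RHS = e^x + e^y ≈ 20.1353
Since 1.0000 ≠ 20.1353, the equation fails at this point, so it cannot hold for all real values of x and y for which both sides are defined.
The correct rule is e^(x+y) = e^x · e^y (a product, not a sum).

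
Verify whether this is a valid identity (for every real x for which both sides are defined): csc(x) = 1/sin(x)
Yes, this is an identity.

Claim: csc(x) = 1/sin(x).
Reasoning: csc(x) is by definition the reciprocal of sin(x), wherever sin(x) ≠ 0.
So the two sides agree for every real x for which both sides are defined.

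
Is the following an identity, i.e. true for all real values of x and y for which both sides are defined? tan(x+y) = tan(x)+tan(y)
No, this is NOT an identity.

Claim: tan(x+y) = tan(x)+tan(y).
Test a specific point where both sides are defined: x = 2π/3, y = -π/4.
LHS = tan(x+y) ≈ 3.7321
RHS = tan(x)+tan(y) ≈ -2.7321
Since 3.7321 ≠ -2.7321, the equation fails at this point, so it cannot hold for all real values of x and y for which both sides are defined.
The correct formula is tan(x+y) = (tan(x) + tan(y))/(1 - tan(x)tan(y)).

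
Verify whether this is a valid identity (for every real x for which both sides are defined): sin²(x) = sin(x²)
No, this is NOT an identity.

Claim: sin²(x) = sin(x²).
Test a specific point where both sides are defined: x = -π/3.
LHS = sin²(x) ≈ 0.7500
RHS = sin(x²) ≈ 0.8897
Since 0.7500 ≠ 0.8897, the equation fails at this point, so it cannot hold for every real x for which both sides are defined.
sin²(x) means (sin x)², squaring the output; sin(x²) squares the input. These are different functions.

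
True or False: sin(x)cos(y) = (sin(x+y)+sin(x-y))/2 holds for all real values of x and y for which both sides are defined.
Claim: sin(x)cos(y) = (sin(x+y)+sin(x-y))/2.
Reasoning: sin(x+y) = sin(x)cos(y) + cos(x)sin(y) and sin(x-y) = sin(x)cos(y) - cos(x)sin(y). Adding, sin(x+y) + sin(x-y) = 2sin(x)cos(y); divide by 2.
So the two sides agree for all real values of x and y for which both sides are defined.

Conclusion: True.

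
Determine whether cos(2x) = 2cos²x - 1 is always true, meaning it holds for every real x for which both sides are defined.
Claim: cos(2x) = 2cos²x - 1.
Reasoning: cos(2x) = cos²x - sin²x. Replace sin²x by 1 - cos²x: cos²x - (1 - cos²x) = 2cos²x - 1.
So the two sides agree for every real x for which both sides are defined.

Conclusion: Yes, this is an identity.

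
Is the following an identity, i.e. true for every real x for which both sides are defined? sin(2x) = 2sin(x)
Claim: sin(2x) = 2sin(x).
Test a specific point where both sides are defined: x = -π/2.
LHS = sin(2x) ≈ 0.0000
RHS = 2sin(x) ≈ -2.0000
Since 0.0000 ≠ -2.0000, the equation fails at this point, so it cannot hold for every real x for which both sides are defined.
The correct double-angle formula is sin(2x) = 2sin(x)cos(x).

Conclusion: No, this is NOT an identity.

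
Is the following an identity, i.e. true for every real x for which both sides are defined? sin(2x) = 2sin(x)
Claim: sin(2x) = 2sin(x).
Test a specific point where both sides are defined: x = π/4.
LHS = sin(2x) ≈ 1.0000
RHS = 2sin(x) ≈ 1.4142
Since 1.0000 ≠ 1.4142, the equation fails at this point, so it cannot hold for every real x for which both sides are defined.
The correct double-angle formula is sin(2x) = 2sin(x)cos(x).

Conclusion: No, this is NOT an identity.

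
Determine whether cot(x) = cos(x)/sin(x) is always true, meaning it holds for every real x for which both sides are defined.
Yes, this is an identity.

Claim: cot(x) = cos(x)/sin(x).
Reasoning: cot(x) is defined as 1/tan(x) = 1/(sin(x)/cos(x)) = cos(x)/sin(x), wherever sin(x) ≠ 0.
So the two sides agree for every real x for which both sides are defined.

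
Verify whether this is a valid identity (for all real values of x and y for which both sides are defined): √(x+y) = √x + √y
No, this is NOT an identity.

Claim: √(x+y) = √x + √y.
Test a specific point where both sides are defined: x = 4, y = 2.
LHS = √(x+y) ≈ 2.4495
RHS = √x + √y ≈ 3.4142
Since 2.4495 ≠ 3.4142, the equation fails at this point, so it cannot hold for all real values of x and y for which both sides are defined.
Squaring the right side gives x + 2√(xy) + y, not x + y.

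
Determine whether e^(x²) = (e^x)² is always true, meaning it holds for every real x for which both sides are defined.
Claim: e^(x²) = (e^x)².
Test a specific point where both sides are defined: x = 1/2.
LHS = e^(x²) ≈ 1.2840
RHS = (e^x)² ≈ 2.7183
Since 1.2840 ≠ 2.7183, the equation fails at this point, so it cannot hold for every real x for which both sides are defined.
(e^x)² = e^(2x), and 2x ≠ x² in general.

Conclusion: No, this is NOT an identity.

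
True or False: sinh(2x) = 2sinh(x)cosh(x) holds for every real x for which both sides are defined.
Claim: sinh(2x) = 2sinh(x)cosh(x).
Reasoning: 2sinh(x)cosh(x) = 2 · (e^x - e^-x)/2 · (e^x + e^-x)/2 = (e^(2x) - e^(-2x))/2 = sinh(2x).
So the two sides agree for every real x for which both sides are defined.

Conclusion: True.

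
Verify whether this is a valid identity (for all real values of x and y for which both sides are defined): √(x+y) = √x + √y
No, this is NOT an identity.

Claim: √(x+y) = √x + √y.
Test a specific point where both sides are defined: x = 3, y = 2.
LHS = √(x+y) ≈ 2.2361
RHS = √x + √y ≈ 3.1463
Since 2.2361 ≠ 3.1463, the equation fails at this point, so it cannot hold for all real values of x and y for which both sides are defined.
Squaring the right side gives x + 2√(xy) + y, not x + y.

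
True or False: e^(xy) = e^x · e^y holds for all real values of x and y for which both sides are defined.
Claim: e^(xy) = e^x · e^y.
Test a specific point where both sides are defined: x = -1, y = 3.
LHS = e^(xy) ≈ 0.0498
RHS = e^x · e^y ≈ 7.3891
Since 0.0498 ≠ 7.3891, the equation fails at this point, so it cannot hold for all real values of x and y for which both sides are defined.
e^x · e^y = e^(x+y), not e^(xy).

Conclusion: False.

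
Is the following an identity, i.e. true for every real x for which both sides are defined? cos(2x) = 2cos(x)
No, this is NOT an identity.

Claim: cos(2x) = 2cos(x).
Test a specific point where both sides are defined: x = -π/6.
LHS = cos(2x) ≈ 0.5000
RHS = 2cos(x) ≈ 1.7321
Since 0.5000 ≠ 1.7321, the equation fails at this point, so it cannot hold for every real x for which both sides are defined.
The correct double-angle formula is cos(2x) = cos²x - sin²x.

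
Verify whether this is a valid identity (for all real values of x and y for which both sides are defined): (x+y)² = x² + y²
Claim: (x+y)² = x² + y².
Test a specific point where both sides are defined: x = 3/2, y = -3.
LHS = (x+y)² ≈ 2.2500
RHS = x² + y² ≈ 11.2500
Since 2.2500 ≠ 11.2500, the equation fails at this point, so it cannot hold for all real values of x and y for which both sides are defined.
The correct expansion is (x+y)² = x² + 2xy + y²; the cross term 2xy is missing.

Conclusion: No, this is NOT an identity.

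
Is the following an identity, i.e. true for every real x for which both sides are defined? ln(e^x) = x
Yes, this is an identity.

Claim: ln(e^x) = x.
Reasoning: ln is the inverse of the exponential: ln(e^x) asks for the exponent p with e^p = e^x, and since e^p is one-to-one that exponent is p = x.
So the two sides agree for every real x for which both sides are defined.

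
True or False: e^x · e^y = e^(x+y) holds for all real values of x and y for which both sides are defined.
Claim: e^x · e^y = e^(x+y).
Reasoning: This is the law of exponents for a common base: multiplying powers adds exponents. E.g. from the series, (Σ x^j/j!)(Σ y^k/k!) = Σ_m (Σ_{j+k=m} x^j y^k/(j!k!)) = Σ_m (x+y)^m/m! by the binomial theorem.
So the two sides agree for all real values of x and y for which both sides are defined.

Conclusion: True.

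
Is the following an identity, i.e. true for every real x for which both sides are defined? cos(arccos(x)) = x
Claim: cos(arccos(x)) = x.
Reasoning: For -1 ≤ x ≤ 1 (where arccos is defined), arccos(x) is by definition an angle whose cosine equals x. Taking the cosine of that angle returns x. (Note the other order, arccos(cos x) = x, is NOT an identity.)
So the two sides agree for every real x for which both sides are defined.

Conclusion: Yes, this is an identity.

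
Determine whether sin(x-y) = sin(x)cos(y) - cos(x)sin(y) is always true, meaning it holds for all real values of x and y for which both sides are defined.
Yes, this is an identity.

Claim: sin(x-y) = sin(x)cos(y) - cos(x)sin(y).
Reasoning: Replace y by -y in sin(x+y) = sin(x)cos(y) + cos(x)sin(y) and use cos(-y) = cos(y), sin(-y) = -sin(y): sin(x-y) = sin(x)cos(y) - cos(x)sin(y).
So the two sides agree for all real values of x and y for which both sides are defined.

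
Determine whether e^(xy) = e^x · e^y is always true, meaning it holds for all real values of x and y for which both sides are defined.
Claim: e^(xy) = e^x · e^y.
Test a specific point where both sides are defined: x = 2, y = -1.
LHS = e^(xy) ≈ 0.1353
RHS = e^x · e^y ≈ 2.7183
Since 0.1353 ≠ 2.7183, the equation fails at this point, so it cannot hold for all real values of x and y for which both sides are defined.
e^x · e^y = e^(x+y), not e^(xy).

Conclusion: No, this is NOT an identity.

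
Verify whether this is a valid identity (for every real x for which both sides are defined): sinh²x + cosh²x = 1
No, this is NOT an identity.

Claim: sinh²x + cosh²x = 1.
Test a specific point where both sides are defined: x = -2.
LHS = sinh²x + cosh²x ≈ 27.3082
RHS = 1 ≈ 1.0000
Since 27.3082 ≠ 1.0000, the equation fails at this point, so it cannot hold for every real x for which both sides are defined.
The correct hyperbolic identity is cosh²x - sinh²x = 1 (a difference); the sum sinh²x + cosh²x equals cosh(2x).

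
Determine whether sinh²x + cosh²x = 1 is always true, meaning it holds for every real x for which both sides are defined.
Claim: sinh²x + cosh²x = 1.
Test a specific point where both sides are defined: x = -3.
LHS = sinh²x + cosh²x ≈ 201.7156
RHS = 1 ≈ 1.0000
Since 201.7156 ≠ 1.0000, the equation fails at this point, so it cannot hold for every real x for which both sides are defined.
The correct hyperbolic identity is cosh²x - sinh²x = 1 (a difference); the sum sinh²x + cosh²x equals cosh(2x).

Conclusion: No, this is NOT an identity.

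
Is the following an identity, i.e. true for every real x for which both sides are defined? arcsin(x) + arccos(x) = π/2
Yes, this is an identity.

Claim: arcsin(x) + arccos(x) = π/2.
Reasoning: Both sides are defined for -1 ≤ x ≤ 1. Let θ = arcsin(x), so sin θ = x and θ ∈ [-π/2, π/2]. Then cos(π/2 - θ) = sin θ = x and π/2 - θ ∈ [0, π], which is exactly the range of arccos, so arccos(x) = π/2 - θ. Adding: arcsin(x) + arccos(x) = θ + (π/2 - θ) = π/2.
So the two sides agree for every real x for which both sides are defined.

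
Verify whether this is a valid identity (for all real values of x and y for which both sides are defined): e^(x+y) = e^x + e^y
Claim: e^(x+y) = e^x + e^y.
Test a specific point where both sides are defined: x = 5, y = 3/2.
LHS = e^(x+y) ≈ 665.1416
RHS = e^x + e^y ≈ 152.8948
Since 665.1416 ≠ 152.8948, the equation fails at this point, so it cannot hold for all real values of x and y for which both sides are defined.
The correct rule is e^(x+y) = e^x · e^y (a product, not a sum).

Conclusion: No, this is NOT an identity.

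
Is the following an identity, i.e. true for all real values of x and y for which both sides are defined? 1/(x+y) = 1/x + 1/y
No, this is NOT an identity.

Claim: 1/(x+y) = 1/x + 1/y.
Test a specific point where both sides are defined: x = -3, y = 4.
LHS = 1/(x+y) ≈ 1.0000
RHS = 1/x + 1/y ≈ -0.0833
Since 1.0000 ≠ -0.0833, the equation fails at this point, so it cannot hold for all real values of x and y for which both sides are defined.
1/x + 1/y = (x+y)/(xy), which is not 1/(x+y).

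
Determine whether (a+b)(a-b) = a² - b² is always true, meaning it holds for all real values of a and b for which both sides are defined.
Claim: (a+b)(a-b) = a² - b².
Reasoning: Expand: (a+b)(a-b) = a² - ab + ba - b² = a² - b² (the cross terms cancel).
So the two sides agree for all real values of a and b for which both sides are defined.

Conclusion: Yes, this is an identity.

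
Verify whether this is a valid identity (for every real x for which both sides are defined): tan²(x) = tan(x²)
No, this is NOT an identity.

Claim: tan²(x) = tan(x²).
Test a specific point where both sides are defined: x = π/4.
LHS = tan²(x) ≈ 1.0000
RHS = tan(x²) ≈ 0.7092
Since 1.0000 ≠ 0.7092, the equation fails at this point, so it cannot hold for every real x for which both sides are defined.
tan²(x) means (tan x)², squaring the output; tan(x²) squares the input. These are different functions.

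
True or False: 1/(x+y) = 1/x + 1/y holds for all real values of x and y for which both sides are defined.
Claim: 1/(x+y) = 1/x + 1/y.
Test a specific point where both sides are defined: x = 4, y = 5.
LHS = 1/(x+y) ≈ 0.1111
RHS = 1/x + 1/y ≈ 0.4500
Since 0.1111 ≠ 0.4500, the equation fails at this point, so it cannot hold for all real values of x and y for which both sides are defined.
1/x + 1/y = (x+y)/(xy), which is not 1/(x+y).

Conclusion: False.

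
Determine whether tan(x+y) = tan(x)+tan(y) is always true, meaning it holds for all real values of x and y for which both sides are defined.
Claim: tan(x+y) = tan(x)+tan(y).
Test a specific point where both sides are defined: x = -π/6, y = π/4.
LHS = tan(x+y) ≈ 0.2679
RHS = tan(x)+tan(y) ≈ 0.4226
Since 0.2679 ≠ 0.4226, the equation fails at this point, so it cannot hold for all real values of x and y for which both sides are defined.
The correct formula is tan(x+y) = (tan(x) + tan(y))/(1 - tan(x)tan(y)).

Conclusion: No, this is NOT an identity.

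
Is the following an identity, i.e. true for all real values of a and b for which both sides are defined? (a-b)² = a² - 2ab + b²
Claim: (a-b)² = a² - 2ab + b².
Reasoning: Expand: (a-b)² = (a-b)(a-b) = a·a - a·b - b·a + b·b = a² - 2ab + b².
So the two sides agree for all real values of a and b for which both sides are defined.

Conclusion: Yes, this is an identity.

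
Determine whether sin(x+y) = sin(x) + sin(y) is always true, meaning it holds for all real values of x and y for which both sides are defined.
Claim: sin(x+y) = sin(x) + sin(y).
Test a specific point where both sides are defined: x = π, y = π/3.
LHS = sin(x+y) ≈ -0.8660
RHS = sin(x) + sin(y) ≈ 0.8660
Since -0.8660 ≠ 0.8660, the equation fails at this point, so it cannot hold for all real values of x and y for which both sides are defined.
The correct expansion is sin(x+y) = sin(x)cos(y) + cos(x)sin(y); sine is not additive.

Conclusion: No, this is NOT an identity.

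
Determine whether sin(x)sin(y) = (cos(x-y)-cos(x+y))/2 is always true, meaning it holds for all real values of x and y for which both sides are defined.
Claim: sin(x)sin(y) = (cos(x-y)-cos(x+y))/2.
Reasoning: cos(x-y) = cos(x)cos(y) + sin(x)sin(y) and cos(x+y) = cos(x)cos(y) - sin(x)sin(y). Subtracting, cos(x-y) - cos(x+y) = 2sin(x)sin(y); divide by 2.
So the two sides agree for all real values of x and y for which both sides are defined.

Conclusion: Yes, this is an identity.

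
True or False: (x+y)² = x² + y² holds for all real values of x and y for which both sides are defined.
False.

Claim: (x+y)² = x² + y².
Test a specific point where both sides are defined: x = -3, y = 4.
LHS = (x+y)² ≈ 1.0000
RHS = x² + y² ≈ 25.0000
Since 1.0000 ≠ 25.0000, the equation fails at this point, so it cannot hold for all real values of x and y for which both sides are defined.
The correct expansion is (x+y)² = x² + 2xy + y²; the cross term 2xy is missing.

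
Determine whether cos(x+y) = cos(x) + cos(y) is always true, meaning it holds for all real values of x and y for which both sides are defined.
Claim: cos(x+y) = cos(x) + cos(y).
Test a specific point where both sides are defined: x = π/6, y = π.
LHS = cos(x+y) ≈ -0.8660
RHS = cos(x) + cos(y) ≈ -0.1340
Since -0.8660 ≠ -0.1340, the equation fails at this point, so it cannot hold for all real values of x and y for which both sides are defined.
The correct expansion is cos(x+y) = cos(x)cos(y) - sin(x)sin(y); cosine is not additive.

Conclusion: No, this is NOT an identity.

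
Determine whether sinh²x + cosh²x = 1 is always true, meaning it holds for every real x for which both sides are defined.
Claim: sinh²x + cosh²x = 1.
Test a specific point where both sides are defined: x = 3.
LHS = sinh²x + cosh²x ≈ 201.7156
RHS = 1 ≈ 1.0000
Since 201.7156 ≠ 1.0000, the equation fails at this point, so it cannot hold for every real x for which both sides are defined.
The correct hyperbolic identity is cosh²x - sinh²x = 1 (a difference); the sum sinh²x + cosh²x equals cosh(2x).

Conclusion: No, this is NOT an identity.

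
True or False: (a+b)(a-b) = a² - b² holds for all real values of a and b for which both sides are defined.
True.

Claim: (a+b)(a-b) = a² - b².
Reasoning: Expand: (a+b)(a-b) = a² - ab + ba - b² = a² - b² (the cross terms cancel).
So the two sides agree for all real values of a and b for which both sides are defined.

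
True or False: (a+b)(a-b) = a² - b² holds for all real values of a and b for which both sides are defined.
True.

Claim: (a+b)(a-b) = a² - b².
Reasoning: Expand: (a+b)(a-b) = a² - ab + ba - b² = a² - b² (the cross terms cancel).
So the two sides agree for all real values of a and b for which both sides are defined.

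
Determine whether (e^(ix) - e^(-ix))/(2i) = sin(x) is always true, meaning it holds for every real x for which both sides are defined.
Yes, this is an identity.

Claim: (e^(ix) - e^(-ix))/(2i) = sin(x).
Reasoning: By Euler's formula e^(ix) = cos(x) + i·sin(x) and e^(-ix) = cos(x) - i·sin(x). Subtracting cancels the cosine terms: e^(ix) - e^(-ix) = 2i·sin(x); divide by 2i.
So the two sides agree for every real x for which both sides are defined.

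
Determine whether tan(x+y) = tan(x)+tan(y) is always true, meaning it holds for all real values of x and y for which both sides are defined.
Claim: tan(x+y) = tan(x)+tan(y).
Test a specific point where both sides are defined: x = -π/4, y = -π/6.
LHS = tan(x+y) ≈ -3.7321
RHS = tan(x)+tan(y) ≈ -1.5774
Since -3.7321 ≠ -1.5774, the equation fails at this point, so it cannot hold for all real values of x and y for which both sides are defined.
The correct formula is tan(x+y) = (tan(x) + tan(y))/(1 - tan(x)tan(y)).

Conclusion: No, this is NOT an identity.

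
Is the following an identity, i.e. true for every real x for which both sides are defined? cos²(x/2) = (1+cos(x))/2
Claim: cos²(x/2) = (1+cos(x))/2.
Reasoning: Use cos(2θ) = 2cos²θ - 1 with θ = x/2: cos(x) = 2cos²(x/2) - 1. Solving for cos²(x/2) gives (1 + cos(x))/2.
So the two sides agree for every real x for which both sides are defined.

Conclusion: Yes, this is an identity.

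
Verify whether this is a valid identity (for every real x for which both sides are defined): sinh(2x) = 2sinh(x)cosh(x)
Yes, this is an identity.

Claim: sinh(2x) = 2sinh(x)cosh(x).
Reasoning: 2sinh(x)cosh(x) = 2 · (e^x - e^-x)/2 · (e^x + e^-x)/2 = (e^(2x) - e^(-2x))/2 = sinh(2x).
So the two sides agree for every real x for which both sides are defined.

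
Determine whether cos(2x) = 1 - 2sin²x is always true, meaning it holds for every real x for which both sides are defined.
Yes, this is an identity.

Claim: cos(2x) = 1 - 2sin²x.
Reasoning: cos(2x) = cos²x - sin²x. Replace cos²x by 1 - sin²x: (1 - sin²x) - sin²x = 1 - 2sin²x.
So the two sides agree for every real x for which both sides are defined.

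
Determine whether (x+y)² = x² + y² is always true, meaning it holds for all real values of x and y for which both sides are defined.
No, this is NOT an identity.

Claim: (x+y)² = x² + y².
Test a specific point where both sides are defined: x = -3, y = 1/2.
LHS = (x+y)² ≈ 6.2500
RHS = x² + y² ≈ 9.2500
Since 6.2500 ≠ 9.2500, the equation fails at this point, so it cannot hold for all real values of x and y for which both sides are defined.
The correct expansion is (x+y)² = x² + 2xy + y²; the cross term 2xy is missing.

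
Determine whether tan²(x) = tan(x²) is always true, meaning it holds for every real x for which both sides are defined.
No, this is NOT an identity.

Claim: tan²(x) = tan(x²).
Test a specific point where both sides are defined: x = π/4.
LHS = tan²(x) ≈ 1.0000
RHS = tan(x²) ≈ 0.7092
Since 1.0000 ≠ 0.7092, the equation fails at this point, so it cannot hold for every real x for which both sides are defined.
tan²(x) means (tan x)², squaring the output; tan(x²) squares the input. These are different functions.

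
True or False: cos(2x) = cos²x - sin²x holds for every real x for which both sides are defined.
True.

Claim: cos(2x) = cos²x - sin²x.
Reasoning: Put y = x in the addition formula cos(x+y) = cos(x)cos(y) - sin(x)sin(y): cos(2x) = cos²x - sin²x.
So the two sides agree for every real x for which both sides are defined.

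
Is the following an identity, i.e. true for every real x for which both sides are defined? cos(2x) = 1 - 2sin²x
Yes, this is an identity.

Claim: cos(2x) = 1 - 2sin²x.
Reasoning: cos(2x) = cos²x - sin²x. Replace cos²x by 1 - sin²x: (1 - sin²x) - sin²x = 1 - 2sin²x.
So the two sides agree for every real x for which both sides are defined.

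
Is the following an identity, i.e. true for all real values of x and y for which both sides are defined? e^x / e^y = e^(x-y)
Claim: e^x / e^y = e^(x-y).
Reasoning: 1/e^y = e^(-y), so e^x / e^y = e^x · e^(-y) = e^(x + (-y)) = e^(x-y) by the product rule for exponents.
So the two sides agree for all real values of x and y for which both sides are defined.

Conclusion: Yes, this is an identity.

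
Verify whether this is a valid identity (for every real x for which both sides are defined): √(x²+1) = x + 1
No, this is NOT an identity.

Claim: √(x²+1) = x + 1.
Test a specific point where both sides are defined: x = 3/2.
LHS = √(x²+1) ≈ 1.8028
RHS = x + 1 ≈ 2.5000
Since 1.8028 ≠ 2.5000, the equation fails at this point, so it cannot hold for every real x for which both sides are defined.
(x+1)² = x² + 2x + 1 ≠ x² + 1 unless x = 0.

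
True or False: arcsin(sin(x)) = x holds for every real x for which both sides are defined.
Claim: arcsin(sin(x)) = x.
Test a specific point where both sides are defined: x = 3π/4.
LHS = arcsin(sin(x)) ≈ 0.7854
RHS = x ≈ 2.3562
Since 0.7854 ≠ 2.3562, the equation fails at this point, so it cannot hold for every real x for which both sides are defined.
arcsin only returns values in [-π/2, π/2], so arcsin(sin(x)) = x holds only for x in that interval, not for all real x.

Conclusion: False.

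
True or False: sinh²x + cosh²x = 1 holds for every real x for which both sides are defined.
False.

Claim: sinh²x + cosh²x = 1.
Test a specific point where both sides are defined: x = 2.
LHS = sinh²x + cosh²x ≈ 27.3082
RHS = 1 ≈ 1.0000
Since 27.3082 ≠ 1.0000, the equation fails at this point, so it cannot hold for every real x for which both sides are defined.
The correct hyperbolic identity is cosh²x - sinh²x = 1 (a difference); the sum sinh²x + cosh²x equals cosh(2x).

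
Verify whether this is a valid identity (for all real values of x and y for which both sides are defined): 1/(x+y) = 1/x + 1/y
Claim: 1/(x+y) = 1/x + 1/y.
Test a specific point where both sides are defined: x = -3, y = 4.
LHS = 1/(x+y) ≈ 1.0000
RHS = 1/x + 1/y ≈ -0.0833
Since 1.0000 ≠ -0.0833, the equation fails at this point, so it cannot hold for all real values of x and y for which both sides are defined.
1/x + 1/y = (x+y)/(xy), which is not 1/(x+y).

Conclusion: No, this is NOT an identity.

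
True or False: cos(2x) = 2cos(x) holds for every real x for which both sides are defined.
False.

Claim: cos(2x) = 2cos(x).
Test a specific point where both sides are defined: x = -π/6.
LHS = cos(2x) ≈ 0.5000
RHS = 2cos(x) ≈ 1.7321
Since 0.5000 ≠ 1.7321, the equation fails at this point, so it cannot hold for every real x for which both sides are defined.
The correct double-angle formula is cos(2x) = cos²x - sin²x.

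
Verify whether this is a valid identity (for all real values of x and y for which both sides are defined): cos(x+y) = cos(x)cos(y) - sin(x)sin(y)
Yes, this is an identity.

Claim: cos(x+y) = cos(x)cos(y) - sin(x)sin(y).
Reasoning: By Euler's formula e^(i(x+y)) = e^(ix)·e^(iy) = (cos x + i·sin x)(cos y + i·sin y). The real part of the left side is cos(x+y); the real part of the product is cos(x)cos(y) - sin(x)sin(y) (since i·i = -1).
So the two sides agree for all real values of x and y for which both sides are defined.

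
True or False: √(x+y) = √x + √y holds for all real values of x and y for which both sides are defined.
False.

Claim: √(x+y) = √x + √y.
Test a specific point where both sides are defined: x = 5, y = 5.
LHS = √(x+y) ≈ 3.1623
RHS = √x + √y ≈ 4.4721
Since 3.1623 ≠ 4.4721, the equation fails at this point, so it cannot hold for all real values of x and y for which both sides are defined.
Squaring the right side gives x + 2√(xy) + y, not x + y.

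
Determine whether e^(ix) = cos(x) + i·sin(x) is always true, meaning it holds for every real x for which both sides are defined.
Yes, this is an identity.

Claim: e^(ix) = cos(x) + i·sin(x).
Reasoning: Euler's formula. Expand e^(ix) = Σ (ix)^k / k!. Since i² = -1, the even-k terms are Σ (-1)^m x^(2m)/(2m)! = cos(x) and the odd-k terms are i · Σ (-1)^m x^(2m+1)/(2m+1)! = i·sin(x).
So the two sides agree for every real x for which both sides are defined.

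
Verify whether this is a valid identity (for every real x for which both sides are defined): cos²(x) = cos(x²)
No, this is NOT an identity.

Claim: cos²(x) = cos(x²).
Test a specific point where both sides are defined: x = -π/3.
LHS = cos²(x) ≈ 0.2500
RHS = cos(x²) ≈ 0.4566
Since 0.2500 ≠ 0.4566, the equation fails at this point, so it cannot hold for every real x for which both sides are defined.
cos²(x) means (cos x)², squaring the output; cos(x²) squares the input. These are different functions.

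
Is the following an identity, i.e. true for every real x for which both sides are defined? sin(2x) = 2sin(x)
No, this is NOT an identity.

Claim: sin(2x) = 2sin(x).
Test a specific point where both sides are defined: x = -π/6.
LHS = sin(2x) ≈ -0.8660
RHS = 2sin(x) ≈ -1.0000
Since -0.8660 ≠ -1.0000, the equation fails at this point, so it cannot hold for every real x for which both sides are defined.
The correct double-angle formula is sin(2x) = 2sin(x)cos(x).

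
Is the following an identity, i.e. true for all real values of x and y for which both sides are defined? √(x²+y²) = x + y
No, this is NOT an identity.

Claim: √(x²+y²) = x + y.
Test a specific point where both sides are defined: x = 2, y = 2.
LHS = √(x²+y²) ≈ 2.8284
RHS = x + y ≈ 4.0000
Since 2.8284 ≠ 4.0000, the equation fails at this point, so it cannot hold for all real values of x and y for which both sides are defined.
(x+y)² = x² + 2xy + y², not x² + y², so the square root does not split this way.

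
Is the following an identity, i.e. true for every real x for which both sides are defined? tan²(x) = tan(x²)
Claim: tan²(x) = tan(x²).
Test a specific point where both sides are defined: x = π/3.
LHS = tan²(x) ≈ 3.0000
RHS = tan(x²) ≈ 1.9485
Since 3.0000 ≠ 1.9485, the equation fails at this point, so it cannot hold for every real x for which both sides are defined.
tan²(x) means (tan x)², squaring the output; tan(x²) squares the input. These are different functions.

Conclusion: No, this is NOT an identity.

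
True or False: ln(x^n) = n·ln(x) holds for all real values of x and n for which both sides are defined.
True.

Claim: ln(x^n) = n·ln(x).
Reasoning: The right side requires x > 0. For x > 0, x^n = (e^(ln x))^n = e^(n·ln x), so taking ln of both sides gives ln(x^n) = n·ln(x).
So the two sides agree for all real values of x and n for which both sides are defined.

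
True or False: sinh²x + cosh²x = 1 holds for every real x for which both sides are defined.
False.

Claim: sinh²x + cosh²x = 1.
Test a specific point where both sides are defined: x = -1.
LHS = sinh²x + cosh²x ≈ 3.7622
RHS = 1 ≈ 1.0000
Since 3.7622 ≠ 1.0000, the equation fails at this point, so it cannot hold for every real x for which both sides are defined.
The correct hyperbolic identity is cosh²x - sinh²x = 1 (a difference); the sum sinh²x + cosh²x equals cosh(2x).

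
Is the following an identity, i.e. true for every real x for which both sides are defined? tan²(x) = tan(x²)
Claim: tan²(x) = tan(x²).
Test a specific point where both sides are defined: x = 3π/4.
LHS = tan²(x) ≈ 1.0000
RHS = tan(x²) ≈ -0.8977
Since 1.0000 ≠ -0.8977, the equation fails at this point, so it cannot hold for every real x for which both sides are defined.
tan²(x) means (tan x)², squaring the output; tan(x²) squares the input. These are different functions.

Conclusion: No, this is NOT an identity.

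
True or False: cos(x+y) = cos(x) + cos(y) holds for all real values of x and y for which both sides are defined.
False.

Claim: cos(x+y) = cos(x) + cos(y).
Test a specific point where both sides are defined: x = π/4, y = π/4.
LHS = cos(x+y) ≈ 0.0000
RHS = cos(x) + cos(y) ≈ 1.4142
Since 0.0000 ≠ 1.4142, the equation fails at this point, so it cannot hold for all real values of x and y for which both sides are defined.
The correct expansion is cos(x+y) = cos(x)cos(y) - sin(x)sin(y); cosine is not additive.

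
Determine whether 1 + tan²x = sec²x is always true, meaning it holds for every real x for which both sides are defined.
Claim: 1 + tan²x = sec²x.
Reasoning: Start from sin²x + cos²x = 1 and divide every term by cos²x (allowed wherever tan x and sec x are defined): tan²x + 1 = 1/cos²x = sec²x.
So the two sides agree for every real x for which both sides are defined.

Conclusion: Yes, this is an identity.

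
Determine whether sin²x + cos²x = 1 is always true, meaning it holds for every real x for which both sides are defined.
Claim: sin²x + cos²x = 1.
Reasoning: The point (cos x, sin x) lies on the unit circle X² + Y² = 1, so cos²x + sin²x = 1 for every real x.
So the two sides agree for every real x for which both sides are defined.

Conclusion: Yes, this is an identity.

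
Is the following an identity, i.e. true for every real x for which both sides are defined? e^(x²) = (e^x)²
No, this is NOT an identity.

Claim: e^(x²) = (e^x)².
Test a specific point where both sides are defined: x = 1.
LHS = e^(x²) ≈ 2.7183
RHS = (e^x)² ≈ 7.3891
Since 2.7183 ≠ 7.3891, the equation fails at this point, so it cannot hold for every real x for which both sides are defined.
(e^x)² = e^(2x), and 2x ≠ x² in general.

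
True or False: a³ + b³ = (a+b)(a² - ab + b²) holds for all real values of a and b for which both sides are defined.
True.

Claim: a³ + b³ = (a+b)(a² - ab + b²).
Reasoning: Expand the right side: (a+b)(a² - ab + b²) = a³ - a²b + ab² + a²b - ab² + b³ = a³ + b³ (the middle terms cancel in pairs).
So the two sides agree for all real values of a and b for which both sides are defined.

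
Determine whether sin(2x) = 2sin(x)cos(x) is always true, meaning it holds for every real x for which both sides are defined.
Claim: sin(2x) = 2sin(x)cos(x).
Reasoning: Put y = x in the addition formula sin(x+y) = sin(x)cos(y) + cos(x)sin(y): sin(2x) = sin(x)cos(x) + cos(x)sin(x) = 2sin(x)cos(x).
So the two sides agree for every real x for which both sides are defined.

Conclusion: Yes, this is an identity.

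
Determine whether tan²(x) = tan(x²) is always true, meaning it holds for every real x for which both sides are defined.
No, this is NOT an identity.

Claim: tan²(x) = tan(x²).
Test a specific point where both sides are defined: x = -π/4.
LHS = tan²(x) ≈ 1.0000
RHS = tan(x²) ≈ 0.7092
Since 1.0000 ≠ 0.7092, the equation fails at this point, so it cannot hold for every real x for which both sides are defined.
tan²(x) means (tan x)², squaring the output; tan(x²) squares the input. These are different functions.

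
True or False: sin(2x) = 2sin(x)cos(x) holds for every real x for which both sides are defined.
True.

Claim: sin(2x) = 2sin(x)cos(x).
Reasoning: Put y = x in the addition formula sin(x+y) = sin(x)cos(y) + cos(x)sin(y): sin(2x) = sin(x)cos(x) + cos(x)sin(x) = 2sin(x)cos(x).
So the two sides agree for every real x for which both sides are defined.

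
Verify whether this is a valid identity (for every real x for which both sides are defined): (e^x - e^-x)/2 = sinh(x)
Claim: (e^x - e^-x)/2 = sinh(x).
Reasoning: This is exactly the definition of the hyperbolic sine: sinh(x) := (e^x - e^-x)/2.
So the two sides agree for every real x for which both sides are defined.

Conclusion: Yes, this is an identity.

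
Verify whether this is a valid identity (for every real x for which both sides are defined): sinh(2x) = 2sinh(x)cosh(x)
Yes, this is an identity.

Claim: sinh(2x) = 2sinh(x)cosh(x).
Reasoning: 2sinh(x)cosh(x) = 2 · (e^x - e^-x)/2 · (e^x + e^-x)/2 = (e^(2x) - e^(-2x))/2 = sinh(2x).
So the two sides agree for every real x for which both sides are defined.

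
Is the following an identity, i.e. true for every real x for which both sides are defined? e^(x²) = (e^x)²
Claim: e^(x²) = (e^x)².
Test a specific point where both sides are defined: x = 3/2.
LHS = e^(x²) ≈ 9.4877
RHS = (e^x)² ≈ 20.0855
Since 9.4877 ≠ 20.0855, the equation fails at this point, so it cannot hold for every real x for which both sides are defined.
(e^x)² = e^(2x), and 2x ≠ x² in general.

Conclusion: No, this is NOT an identity.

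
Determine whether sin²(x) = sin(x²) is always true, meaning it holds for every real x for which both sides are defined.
Claim: sin²(x) = sin(x²).
Test a specific point where both sides are defined: x = π/2.
LHS = sin²(x) ≈ 1.0000
RHS = sin(x²) ≈ 0.6243
Since 1.0000 ≠ 0.6243, the equation fails at this point, so it cannot hold for every real x for which both sides are defined.
sin²(x) means (sin x)², squaring the output; sin(x²) squares the input. These are different functions.

Conclusion: No, this is NOT an identity.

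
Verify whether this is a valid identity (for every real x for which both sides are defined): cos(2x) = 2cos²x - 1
Yes, this is an identity.

Claim: cos(2x) = 2cos²x - 1.
Reasoning: cos(2x) = cos²x - sin²x. Replace sin²x by 1 - cos²x: cos²x - (1 - cos²x) = 2cos²x - 1.
So the two sides agree for every real x for which both sides are defined.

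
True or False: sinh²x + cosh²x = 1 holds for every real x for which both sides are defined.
Claim: sinh²x + cosh²x = 1.
Test a specific point where both sides are defined: x = 3/2.
LHS = sinh²x + cosh²x ≈ 10.0677
RHS = 1 ≈ 1.0000
Since 10.0677 ≠ 1.0000, the equation fails at this point, so it cannot hold for every real x for which both sides are defined.
The correct hyperbolic identity is cosh²x - sinh²x = 1 (a difference); the sum sinh²x + cosh²x equals cosh(2x).

Conclusion: False.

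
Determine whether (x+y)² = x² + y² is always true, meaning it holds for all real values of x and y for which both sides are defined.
No, this is NOT an identity.

Claim: (x+y)² = x² + y².
Test a specific point where both sides are defined: x = -1, y = -2.
LHS = (x+y)² ≈ 9.0000
RHS = x² + y² ≈ 5.0000
Since 9.0000 ≠ 5.0000, the equation fails at this point, so it cannot hold for all real values of x and y for which both sides are defined.
The correct expansion is (x+y)² = x² + 2xy + y²; the cross term 2xy is missing.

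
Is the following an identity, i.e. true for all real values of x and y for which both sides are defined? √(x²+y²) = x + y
No, this is NOT an identity.

Claim: √(x²+y²) = x + y.
Test a specific point where both sides are defined: x = 2, y = 1/2.
LHS = √(x²+y²) ≈ 2.0616
RHS = x + y ≈ 2.5000
Since 2.0616 ≠ 2.5000, the equation fails at this point, so it cannot hold for all real values of x and y for which both sides are defined.
(x+y)² = x² + 2xy + y², not x² + y², so the square root does not split this way.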